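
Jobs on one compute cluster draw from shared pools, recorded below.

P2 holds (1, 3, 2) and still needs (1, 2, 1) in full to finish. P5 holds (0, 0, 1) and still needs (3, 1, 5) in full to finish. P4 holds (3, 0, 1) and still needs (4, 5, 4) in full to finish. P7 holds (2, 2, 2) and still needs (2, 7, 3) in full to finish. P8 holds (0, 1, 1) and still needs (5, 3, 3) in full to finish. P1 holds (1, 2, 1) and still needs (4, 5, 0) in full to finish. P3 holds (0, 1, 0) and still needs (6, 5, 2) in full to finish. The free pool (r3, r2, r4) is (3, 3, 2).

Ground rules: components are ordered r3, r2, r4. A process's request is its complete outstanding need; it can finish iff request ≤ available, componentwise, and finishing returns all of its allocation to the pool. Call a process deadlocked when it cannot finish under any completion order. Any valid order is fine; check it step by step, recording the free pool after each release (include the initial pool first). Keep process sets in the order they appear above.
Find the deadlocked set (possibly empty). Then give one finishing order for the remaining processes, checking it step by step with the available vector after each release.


The deadlocked set is empty.
Key observation: there is always a runnable process — P2 first — so the state unwinds completely.
The rest can finish in the order P2, P1, P7, P8, P5, P4, P3. Step-by-step check:
  pool = (3, 3, 2)
  P2: need (1, 2, 1) fits (3, 3, 2); releases (1, 3, 2), pool now (4, 6, 4)
  P1: need (4, 5, 0) fits (4, 6, 4); releases (1, 2, 1), pool now (5, 8, 5)
  P7: need (2, 7, 3) fits (5, 8, 5); releases (2, 2, 2), pool now (7, 10, 7)
  P8: need (5, 3, 3) fits (7, 10, 7); releases (0, 1, 1), pool now (7, 11, 8)
  P5: need (3, 1, 5) fits (7, 11, 8); releases (0, 0, 1), pool now (7, 11, 9)
  P4: need (4, 5, 4) fits (7, 11, 9); releases (3, 0, 1), pool now (10, 11, 10)
  P3: need (6, 5, 2) fits (10, 11, 10); releases (0, 1, 0), pool now (10, 12, 10)


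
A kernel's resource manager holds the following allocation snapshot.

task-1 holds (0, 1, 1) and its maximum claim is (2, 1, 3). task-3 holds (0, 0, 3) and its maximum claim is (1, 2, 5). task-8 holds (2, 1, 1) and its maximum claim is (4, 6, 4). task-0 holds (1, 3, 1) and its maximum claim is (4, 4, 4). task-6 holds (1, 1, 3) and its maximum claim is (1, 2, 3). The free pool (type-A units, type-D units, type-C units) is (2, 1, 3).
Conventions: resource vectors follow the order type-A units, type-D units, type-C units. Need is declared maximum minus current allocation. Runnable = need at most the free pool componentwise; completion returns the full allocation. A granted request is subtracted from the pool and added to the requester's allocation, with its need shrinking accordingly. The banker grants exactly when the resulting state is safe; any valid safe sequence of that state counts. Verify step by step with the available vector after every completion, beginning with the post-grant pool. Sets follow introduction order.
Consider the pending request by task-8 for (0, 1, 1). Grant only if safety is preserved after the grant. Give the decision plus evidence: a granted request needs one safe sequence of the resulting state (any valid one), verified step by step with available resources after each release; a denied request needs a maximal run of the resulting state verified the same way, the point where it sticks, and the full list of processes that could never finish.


GRANT — the state after the grant stays safe, e.g. via task-1, task-6, task-0, task-8, task-3.
Key observation: with (2, 0, 2) left after the transfer, task-1 can run at once — the state stays safe.
Verifying the post-grant state step by step:
  pool = (2, 0, 2)
  task-1 needs (2, 0, 2) <= (2, 0, 2) -> finishes; pool += (0, 1, 1) = (2, 1, 3)
  task-6 needs (0, 1, 0) <= (2, 1, 3) -> finishes; pool += (1, 1, 3) = (3, 2, 6)
  task-0 needs (3, 1, 3) <= (3, 2, 6) -> finishes; pool += (1, 3, 1) = (4, 5, 7)
  task-8 needs (2, 4, 2) <= (4, 5, 7) -> finishes; pool += (2, 2, 2) = (6, 7, 9)
  task-3 needs (1, 2, 2) <= (6, 7, 9) -> finishes; pool += (0, 0, 3) = (6, 7, 12)


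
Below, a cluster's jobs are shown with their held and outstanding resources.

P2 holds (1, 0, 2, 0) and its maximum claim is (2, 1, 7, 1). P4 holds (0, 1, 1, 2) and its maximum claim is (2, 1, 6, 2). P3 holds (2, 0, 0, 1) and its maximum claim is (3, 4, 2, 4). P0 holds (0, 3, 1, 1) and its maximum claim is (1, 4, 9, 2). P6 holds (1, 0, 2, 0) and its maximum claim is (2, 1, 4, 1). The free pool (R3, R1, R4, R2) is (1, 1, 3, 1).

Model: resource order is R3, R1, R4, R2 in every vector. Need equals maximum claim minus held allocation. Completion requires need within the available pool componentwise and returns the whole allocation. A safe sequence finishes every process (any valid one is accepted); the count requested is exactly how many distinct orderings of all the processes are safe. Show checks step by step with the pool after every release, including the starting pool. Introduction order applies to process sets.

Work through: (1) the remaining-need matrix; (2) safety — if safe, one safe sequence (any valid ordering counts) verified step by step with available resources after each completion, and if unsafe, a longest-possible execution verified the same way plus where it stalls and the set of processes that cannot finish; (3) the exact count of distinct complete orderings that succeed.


(1) Outstanding need per process (order R3, R1, R4, R2):
  P2: (1, 1, 5, 1)
  P4: (2, 0, 5, 0)
  P3: (1, 4, 2, 3)
  P0: (1, 1, 8, 1)
  P6: (1, 1, 2, 1)
(2) SAFE — a valid safe sequence is P6, P2, P4, P0, P3.
Key observation: the order's first zero-slack moment is P6 ((1, 1, 2, 1) needed, (1, 1, 3, 1) free — a requested resource with nothing to spare).
Walking it through:
  pool = (1, 1, 3, 1)
  P6 needs (1, 1, 2, 1) <= (1, 1, 3, 1) -> finishes; pool += (1, 0, 2, 0) = (2, 1, 5, 1)
  P2 needs (1, 1, 5, 1) <= (2, 1, 5, 1) -> finishes; pool += (1, 0, 2, 0) = (3, 1, 7, 1)
  P4 needs (2, 0, 5, 0) <= (3, 1, 7, 1) -> finishes; pool += (0, 1, 1, 2) = (3, 2, 8, 3)
  P0 needs (1, 1, 8, 1) <= (3, 2, 8, 3) -> finishes; pool += (0, 3, 1, 1) = (3, 5, 9, 4)
  P3 needs (1, 4, 2, 3) <= (3, 5, 9, 4) -> finishes; pool += (2, 0, 0, 1) = (5, 5, 9, 5)
(3) Precisely 2 of the possible complete orderings are safe sequences.


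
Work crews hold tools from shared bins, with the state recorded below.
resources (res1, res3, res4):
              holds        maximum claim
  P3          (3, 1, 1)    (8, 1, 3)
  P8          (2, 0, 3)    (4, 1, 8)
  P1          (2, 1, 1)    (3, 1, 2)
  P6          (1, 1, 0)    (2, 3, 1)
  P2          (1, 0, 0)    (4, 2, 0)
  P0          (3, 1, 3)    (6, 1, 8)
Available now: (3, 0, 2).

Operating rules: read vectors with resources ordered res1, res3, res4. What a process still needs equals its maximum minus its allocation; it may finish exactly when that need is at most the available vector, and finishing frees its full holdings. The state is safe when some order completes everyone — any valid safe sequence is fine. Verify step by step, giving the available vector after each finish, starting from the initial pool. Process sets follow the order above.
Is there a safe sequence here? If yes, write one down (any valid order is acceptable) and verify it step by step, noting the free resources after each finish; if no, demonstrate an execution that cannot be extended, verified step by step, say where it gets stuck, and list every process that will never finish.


UNSAFE.
Key observation: once P1, P3, P6, P2 finish, the pool peaks at (10, 3, 4) — and every remaining process still needs more res4 than that.
Going as far as possible: P1, P3, P6, P2; after that, nothing fits. Step-by-step check:
  pool = (3, 0, 2)
  run P1 (needs (1, 0, 1), free (3, 0, 2)); after release of (2, 1, 1) the pool is (5, 1, 3)
  run P3 (needs (5, 0, 2), free (5, 1, 3)); after release of (3, 1, 1) the pool is (8, 2, 4)
  run P6 (needs (1, 2, 1), free (8, 2, 4)); after release of (1, 1, 0) the pool is (9, 3, 4)
  run P2 (needs (3, 2, 0), free (9, 3, 4)); after release of (1, 0, 0) the pool is (10, 3, 4)
  P8 cannot run: need (2, 1, 5) vs free (10, 3, 4) (insufficient res4)
  P0 cannot run: need (3, 0, 5) vs free (10, 3, 4) (insufficient res4)
Processes that can never finish: P8 and P0.


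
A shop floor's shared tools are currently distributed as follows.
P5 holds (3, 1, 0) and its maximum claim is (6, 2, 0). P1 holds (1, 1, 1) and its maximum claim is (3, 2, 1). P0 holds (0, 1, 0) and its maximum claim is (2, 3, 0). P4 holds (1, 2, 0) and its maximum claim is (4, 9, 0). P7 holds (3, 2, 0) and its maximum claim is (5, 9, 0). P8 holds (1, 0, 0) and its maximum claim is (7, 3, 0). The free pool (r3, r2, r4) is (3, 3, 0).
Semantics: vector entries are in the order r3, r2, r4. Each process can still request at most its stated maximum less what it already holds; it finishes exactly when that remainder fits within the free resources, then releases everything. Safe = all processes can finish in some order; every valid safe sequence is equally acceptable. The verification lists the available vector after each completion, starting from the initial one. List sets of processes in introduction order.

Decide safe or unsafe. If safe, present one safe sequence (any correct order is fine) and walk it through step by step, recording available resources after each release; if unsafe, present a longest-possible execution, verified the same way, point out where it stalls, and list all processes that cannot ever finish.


The state is UNSAFE.
Key observation: P5, P8, P0, P1 can finish, but then (8, 6, 1) is all there is, and the blocked group's r2 demands exceed it.
The run P5, P8, P0, P1 cannot be extended any further. Verifying each step:
  pool = (3, 3, 0)
  run P5 (needs (3, 1, 0), free (3, 3, 0)); after release of (3, 1, 0) the pool is (6, 4, 0)
  run P8 (needs (6, 3, 0), free (6, 4, 0)); after release of (1, 0, 0) the pool is (7, 4, 0)
  run P0 (needs (2, 2, 0), free (7, 4, 0)); after release of (0, 1, 0) the pool is (7, 5, 0)
  run P1 (needs (2, 1, 0), free (7, 5, 0)); after release of (1, 1, 1) the pool is (8, 6, 1)
  P4 cannot run: need (3, 7, 0) vs free (8, 6, 1) (insufficient r2)
  P7 cannot run: need (2, 7, 0) vs free (8, 6, 1) (insufficient r2)
Permanently blocked: P4 and P7.


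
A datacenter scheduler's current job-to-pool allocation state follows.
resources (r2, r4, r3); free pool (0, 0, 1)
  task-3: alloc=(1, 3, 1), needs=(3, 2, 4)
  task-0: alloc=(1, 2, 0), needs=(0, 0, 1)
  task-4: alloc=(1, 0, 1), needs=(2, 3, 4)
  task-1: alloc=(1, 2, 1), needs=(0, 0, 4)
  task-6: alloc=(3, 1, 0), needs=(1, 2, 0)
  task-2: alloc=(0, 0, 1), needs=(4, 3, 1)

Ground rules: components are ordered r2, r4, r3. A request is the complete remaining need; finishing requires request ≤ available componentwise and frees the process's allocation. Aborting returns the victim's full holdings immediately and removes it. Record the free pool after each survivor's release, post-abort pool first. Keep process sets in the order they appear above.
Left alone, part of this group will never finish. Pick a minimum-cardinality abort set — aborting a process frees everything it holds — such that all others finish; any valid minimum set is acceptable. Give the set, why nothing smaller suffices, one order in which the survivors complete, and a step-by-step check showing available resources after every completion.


The answer: abort task-3 and task-1.
Key observation: task-4 had no path to completion before; after the abort of task-3 and task-1 ((2, 5, 2) returned), step 4 is where it fits.
No one abort is enough; case by case: task-3 alone leaves task-4 blocked (short on r3); task-0 alone leaves task-3 blocked (short on r3); task-4 alone leaves task-3 blocked (short on r3); task-1 alone leaves task-3 blocked (short on r3); task-6 alone leaves task-3 blocked (short on r3); task-2 alone leaves task-3 blocked (short on r3).
The survivors complete as task-6, task-0, task-2, task-4. Check, step by step (starting from the post-abort pool):
  pool = (2, 5, 3)
  run task-6 (needs (1, 2, 0), free (2, 5, 3)); after release of (3, 1, 0) the pool is (5, 6, 3)
  run task-0 (needs (0, 0, 1), free (5, 6, 3)); after release of (1, 2, 0) the pool is (6, 8, 3)
  run task-2 (needs (4, 3, 1), free (6, 8, 3)); after release of (0, 0, 1) the pool is (6, 8, 4)
  run task-4 (needs (2, 3, 4), free (6, 8, 4)); after release of (1, 0, 1) the pool is (7, 8, 5)


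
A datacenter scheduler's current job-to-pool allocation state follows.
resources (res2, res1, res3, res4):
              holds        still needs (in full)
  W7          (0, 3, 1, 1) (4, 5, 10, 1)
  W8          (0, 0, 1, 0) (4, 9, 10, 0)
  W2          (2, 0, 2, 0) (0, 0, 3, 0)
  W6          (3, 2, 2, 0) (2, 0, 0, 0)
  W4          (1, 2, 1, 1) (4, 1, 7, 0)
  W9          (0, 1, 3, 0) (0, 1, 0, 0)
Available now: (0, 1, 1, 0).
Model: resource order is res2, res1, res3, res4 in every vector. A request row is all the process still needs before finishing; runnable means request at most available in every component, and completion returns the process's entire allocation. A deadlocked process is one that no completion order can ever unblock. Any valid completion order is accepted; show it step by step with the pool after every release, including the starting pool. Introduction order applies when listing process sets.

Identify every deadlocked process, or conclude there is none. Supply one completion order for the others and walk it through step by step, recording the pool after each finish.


Deadlocked set: W7 and W8.
Key observation: res3 is the bottleneck — with W9, W2, W6, W4 done the pool holds (6, 6, 9, 1), short of every remaining need.
The rest can finish in the order W9, W2, W6, W4. Walking it through:
  pool = (0, 1, 1, 0)
  W9: need (0, 1, 0, 0) fits (0, 1, 1, 0); releases (0, 1, 3, 0), pool now (0, 2, 4, 0)
  W2: need (0, 0, 3, 0) fits (0, 2, 4, 0); releases (2, 0, 2, 0), pool now (2, 2, 6, 0)
  W6: need (2, 0, 0, 0) fits (2, 2, 6, 0); releases (3, 2, 2, 0), pool now (5, 4, 8, 0)
  W4: need (4, 1, 7, 0) fits (5, 4, 8, 0); releases (1, 2, 1, 1), pool now (6, 6, 9, 1)
The blocked processes can never fit:
  blocked: W7 wants (4, 5, 10, 1), pool (6, 6, 9, 1) — not enough res3
  blocked: W8 wants (4, 9, 10, 0), pool (6, 6, 9, 1) — not enough res1 and res3


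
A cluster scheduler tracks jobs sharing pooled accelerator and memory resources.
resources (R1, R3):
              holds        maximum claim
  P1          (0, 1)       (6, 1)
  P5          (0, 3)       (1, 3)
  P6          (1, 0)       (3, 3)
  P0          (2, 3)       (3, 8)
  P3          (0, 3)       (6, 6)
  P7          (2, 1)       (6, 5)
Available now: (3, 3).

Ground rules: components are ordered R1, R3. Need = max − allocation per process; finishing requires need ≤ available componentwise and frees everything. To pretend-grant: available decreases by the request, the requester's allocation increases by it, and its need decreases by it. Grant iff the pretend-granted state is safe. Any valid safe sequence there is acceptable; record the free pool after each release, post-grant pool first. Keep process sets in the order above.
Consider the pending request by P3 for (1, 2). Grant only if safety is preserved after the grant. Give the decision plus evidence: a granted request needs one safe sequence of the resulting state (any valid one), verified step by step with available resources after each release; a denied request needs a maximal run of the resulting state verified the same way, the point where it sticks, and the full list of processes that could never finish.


DENY — the pretend-granted state is unsafe.
Key observation: after P5, P6 the pool peaks at (3, 4), and each blocked process is short somewhere: P1 on R1; P0 on R3; P3 on R1; P7 on R1.
On the post-grant state, P5, P6 is a maximal run — nothing extends it. Step-by-step check:
  pool = (2, 1)
  run P5 (needs (1, 0), free (2, 1)); after release of (0, 3) the pool is (2, 4)
  run P6 (needs (2, 3), free (2, 4)); after release of (1, 0) the pool is (3, 4)
  P1 cannot run: need (6, 0) vs free (3, 4) (insufficient R1)
  P0 cannot run: need (1, 5) vs free (3, 4) (insufficient R3)
  P3 cannot run: need (5, 1) vs free (3, 4) (insufficient R1)
  P7 cannot run: need (4, 4) vs free (3, 4) (insufficient R1)
Post-grant, the permanently blocked set is P1, P0, P3 and P7.


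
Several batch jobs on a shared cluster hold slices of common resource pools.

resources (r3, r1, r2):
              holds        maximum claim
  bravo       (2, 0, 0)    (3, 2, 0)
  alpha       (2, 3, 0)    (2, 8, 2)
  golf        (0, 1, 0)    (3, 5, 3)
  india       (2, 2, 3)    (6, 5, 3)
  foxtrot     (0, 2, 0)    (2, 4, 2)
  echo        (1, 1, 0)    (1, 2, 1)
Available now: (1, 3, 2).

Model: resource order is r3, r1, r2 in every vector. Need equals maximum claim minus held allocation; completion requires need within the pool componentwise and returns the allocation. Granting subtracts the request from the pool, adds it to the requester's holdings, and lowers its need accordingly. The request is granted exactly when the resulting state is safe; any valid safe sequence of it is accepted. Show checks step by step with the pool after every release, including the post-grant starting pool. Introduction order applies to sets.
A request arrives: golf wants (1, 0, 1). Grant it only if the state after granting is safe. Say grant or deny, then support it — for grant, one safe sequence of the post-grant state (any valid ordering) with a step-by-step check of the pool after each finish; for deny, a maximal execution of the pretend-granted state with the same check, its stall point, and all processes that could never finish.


DENY — the pretend-granted state is unsafe.
Key observation: after echo, bravo the pool peaks at (3, 4, 1), and each blocked process is short somewhere: alpha on r1, r2; golf on r2; india on r3; foxtrot on r2.
On the post-grant state, echo, bravo is a maximal run — nothing extends it. Walking it through:
  pool = (0, 3, 1)
  echo needs (0, 1, 1) <= (0, 3, 1) -> finishes; pool += (1, 1, 0) = (1, 4, 1)
  bravo needs (1, 2, 0) <= (1, 4, 1) -> finishes; pool += (2, 0, 0) = (3, 4, 1)
  alpha still needs (0, 5, 2) but only (3, 4, 1) is free — short on r1 and r2
  golf still needs (2, 4, 2) but only (3, 4, 1) is free — short on r2
  india still needs (4, 3, 0) but only (3, 4, 1) is free — short on r3
  foxtrot still needs (2, 2, 2) but only (3, 4, 1) is free — short on r2
Processes that could never finish after the grant: alpha, golf, india and foxtrot.


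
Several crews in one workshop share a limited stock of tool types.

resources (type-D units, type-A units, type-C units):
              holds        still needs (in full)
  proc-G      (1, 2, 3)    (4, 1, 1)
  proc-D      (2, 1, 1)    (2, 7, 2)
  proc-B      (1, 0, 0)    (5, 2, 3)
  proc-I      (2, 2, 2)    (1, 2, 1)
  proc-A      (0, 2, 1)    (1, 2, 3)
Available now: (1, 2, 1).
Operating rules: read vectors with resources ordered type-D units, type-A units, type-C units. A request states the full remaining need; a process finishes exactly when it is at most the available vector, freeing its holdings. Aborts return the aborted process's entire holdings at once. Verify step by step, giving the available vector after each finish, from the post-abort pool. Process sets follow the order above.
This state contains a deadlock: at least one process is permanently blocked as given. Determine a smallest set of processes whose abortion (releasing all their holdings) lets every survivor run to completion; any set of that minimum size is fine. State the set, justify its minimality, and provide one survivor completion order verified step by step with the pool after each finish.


Minimum abort set: proc-B.
Key observation: proc-G could never have finished before the abort; with (1, 0, 0) returned by proc-B, it fits at step 3.
Minimality: the empty abort set fails — the state is deadlocked as it stands.
Survivors finish in the order: proc-I, proc-A, proc-G, proc-D. Verifying each step (pool after the aborts first):
  pool = (2, 2, 1)
  proc-I needs (1, 2, 1) <= (2, 2, 1) -> finishes; pool += (2, 2, 2) = (4, 4, 3)
  proc-A needs (1, 2, 3) <= (4, 4, 3) -> finishes; pool += (0, 2, 1) = (4, 6, 4)
  proc-G needs (4, 1, 1) <= (4, 6, 4) -> finishes; pool += (1, 2, 3) = (5, 8, 7)
  proc-D needs (2, 7, 2) <= (5, 8, 7) -> finishes; pool += (2, 1, 1) = (7, 9, 8)


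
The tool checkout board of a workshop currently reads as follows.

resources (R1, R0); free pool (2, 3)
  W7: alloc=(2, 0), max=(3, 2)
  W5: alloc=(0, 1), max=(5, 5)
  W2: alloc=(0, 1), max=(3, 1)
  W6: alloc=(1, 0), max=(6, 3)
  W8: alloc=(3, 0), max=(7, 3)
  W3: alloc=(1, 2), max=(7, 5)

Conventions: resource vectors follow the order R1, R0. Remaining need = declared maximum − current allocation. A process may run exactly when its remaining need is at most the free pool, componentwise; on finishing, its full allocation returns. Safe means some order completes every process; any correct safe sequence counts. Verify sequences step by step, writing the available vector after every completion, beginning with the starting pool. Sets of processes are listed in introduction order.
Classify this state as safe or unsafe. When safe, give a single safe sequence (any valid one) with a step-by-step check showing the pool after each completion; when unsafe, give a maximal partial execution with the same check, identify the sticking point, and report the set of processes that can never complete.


The state is SAFE; one workable sequence: W7, W2, W8, W5, W3, W6.
Key observation: reading the order forward, W8 is the first process whose need (4, 3) meets the free pool (4, 4) exactly on a resource it requests.
Check, step by step:
  pool = (2, 3)
  run W7 (needs (1, 2), free (2, 3)); after release of (2, 0) the pool is (4, 3)
  run W2 (needs (3, 0), free (4, 3)); after release of (0, 1) the pool is (4, 4)
  run W8 (needs (4, 3), free (4, 4)); after release of (3, 0) the pool is (7, 4)
  run W5 (needs (5, 4), free (7, 4)); after release of (0, 1) the pool is (7, 5)
  run W3 (needs (6, 3), free (7, 5)); after release of (1, 2) the pool is (8, 7)
  run W6 (needs (5, 3), free (8, 7)); after release of (1, 0) the pool is (9, 7)


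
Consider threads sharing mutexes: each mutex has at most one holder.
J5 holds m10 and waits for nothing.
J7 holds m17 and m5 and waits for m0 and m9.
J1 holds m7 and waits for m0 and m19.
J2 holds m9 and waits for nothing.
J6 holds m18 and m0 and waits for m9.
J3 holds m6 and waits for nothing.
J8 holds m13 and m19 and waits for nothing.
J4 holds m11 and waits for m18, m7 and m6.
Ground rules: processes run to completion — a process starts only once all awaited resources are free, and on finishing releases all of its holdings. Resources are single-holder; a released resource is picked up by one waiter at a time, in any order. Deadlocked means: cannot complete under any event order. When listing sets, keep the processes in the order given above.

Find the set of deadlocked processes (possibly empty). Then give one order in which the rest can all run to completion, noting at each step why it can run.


The deadlocked set is empty.
Key observation: no waiting chain loops back on itself — every chain ends at a process that waits on nothing, so everyone eventually runs.
One completion order for the rest: J5, J2, J6, J8, J1, J3, J4, J7.
Walking it through:
  run J5 (it waits on nothing); releases m10
  run J2 (it waits on nothing); releases m9
  J6 waits on m9 — all released -> runs and releases m18 and m0
  run J8 (it waits on nothing); releases m13 and m19
  J1 waits on m0 and m19 — all released -> runs and releases m7
  run J3 (it waits on nothing); releases m6
  J4 waits on m18, m7 and m6 — all released -> runs and releases m11
  J7 waits on m0 and m9 — all released -> runs and releases m17 and m5


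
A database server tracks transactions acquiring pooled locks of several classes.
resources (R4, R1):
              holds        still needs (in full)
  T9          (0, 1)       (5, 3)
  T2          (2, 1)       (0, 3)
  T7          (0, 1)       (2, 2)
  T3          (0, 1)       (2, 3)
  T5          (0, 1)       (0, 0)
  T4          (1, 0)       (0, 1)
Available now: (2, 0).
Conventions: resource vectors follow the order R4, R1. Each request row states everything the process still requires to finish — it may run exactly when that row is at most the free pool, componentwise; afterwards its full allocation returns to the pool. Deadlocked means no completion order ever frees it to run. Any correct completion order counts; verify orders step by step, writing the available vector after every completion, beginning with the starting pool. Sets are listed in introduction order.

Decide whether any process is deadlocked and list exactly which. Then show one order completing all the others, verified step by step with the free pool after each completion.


Deadlocked set: T9, T2, T7 and T3.
Key observation: R1 is the bottleneck — with T5, T4 done the pool holds (3, 1), short of every remaining need.
One completion order for the rest: T5, T4. Step-by-step check:
  pool = (2, 0)
  T5 needs (0, 0) <= (2, 0) -> finishes; pool += (0, 1) = (2, 1)
  T4 needs (0, 1) <= (2, 1) -> finishes; pool += (1, 0) = (3, 1)
None of the blocked processes ever fits:
  blocked: T9 wants (5, 3), pool (3, 1) — not enough R4 and R1
  blocked: T2 wants (0, 3), pool (3, 1) — not enough R1
  blocked: T7 wants (2, 2), pool (3, 1) — not enough R1
  blocked: T3 wants (2, 3), pool (3, 1) — not enough R1


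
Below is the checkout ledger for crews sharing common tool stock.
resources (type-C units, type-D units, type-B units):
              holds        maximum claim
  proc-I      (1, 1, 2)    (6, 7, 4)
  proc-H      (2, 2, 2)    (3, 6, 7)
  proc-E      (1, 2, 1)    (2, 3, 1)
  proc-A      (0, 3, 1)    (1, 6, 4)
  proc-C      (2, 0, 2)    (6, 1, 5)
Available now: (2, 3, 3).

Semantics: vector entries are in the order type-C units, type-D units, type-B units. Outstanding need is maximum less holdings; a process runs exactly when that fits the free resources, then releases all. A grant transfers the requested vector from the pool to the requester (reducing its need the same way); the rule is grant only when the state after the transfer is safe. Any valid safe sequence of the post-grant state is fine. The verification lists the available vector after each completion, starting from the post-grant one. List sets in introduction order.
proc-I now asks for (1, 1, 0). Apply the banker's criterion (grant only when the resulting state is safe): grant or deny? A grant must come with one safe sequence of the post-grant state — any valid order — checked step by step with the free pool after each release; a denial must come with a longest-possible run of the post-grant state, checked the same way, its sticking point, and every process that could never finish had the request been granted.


GRANT. The post-grant state is safe; one safe sequence: proc-E, proc-A, proc-H, proc-C, proc-I.
Key observation: post-grant, (1, 2, 3) remains, and an order beginning with proc-E completes everyone.
Check on the post-grant state, step by step:
  pool = (1, 2, 3)
  proc-E: need (1, 1, 0) fits (1, 2, 3); releases (1, 2, 1), pool now (2, 4, 4)
  proc-A: need (1, 3, 3) fits (2, 4, 4); releases (0, 3, 1), pool now (2, 7, 5)
  proc-H: need (1, 4, 5) fits (2, 7, 5); releases (2, 2, 2), pool now (4, 9, 7)
  proc-C: need (4, 1, 3) fits (4, 9, 7); releases (2, 0, 2), pool now (6, 9, 9)
  proc-I: need (4, 5, 2) fits (6, 9, 9); releases (2, 2, 2), pool now (8, 11, 11)


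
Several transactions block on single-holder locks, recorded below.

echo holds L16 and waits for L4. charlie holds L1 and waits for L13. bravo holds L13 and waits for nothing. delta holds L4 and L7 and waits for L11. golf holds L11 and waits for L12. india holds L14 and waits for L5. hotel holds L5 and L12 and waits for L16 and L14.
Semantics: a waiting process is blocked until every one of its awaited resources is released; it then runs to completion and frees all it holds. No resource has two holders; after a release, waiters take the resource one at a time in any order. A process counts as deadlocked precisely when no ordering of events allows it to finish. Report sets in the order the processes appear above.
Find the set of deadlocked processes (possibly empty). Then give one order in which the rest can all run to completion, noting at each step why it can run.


Deadlocked set: echo, delta, golf, india and hotel.
Key observation: echo -> delta -> golf -> hotel -> echo is a circular wait — nothing in it can go first; india is caught in further circular waits.
The rest can finish in the order bravo, charlie.
Step-by-step check:
  run bravo (it waits on nothing); releases L13
  charlie waits on L13 — all released -> runs and releases L1


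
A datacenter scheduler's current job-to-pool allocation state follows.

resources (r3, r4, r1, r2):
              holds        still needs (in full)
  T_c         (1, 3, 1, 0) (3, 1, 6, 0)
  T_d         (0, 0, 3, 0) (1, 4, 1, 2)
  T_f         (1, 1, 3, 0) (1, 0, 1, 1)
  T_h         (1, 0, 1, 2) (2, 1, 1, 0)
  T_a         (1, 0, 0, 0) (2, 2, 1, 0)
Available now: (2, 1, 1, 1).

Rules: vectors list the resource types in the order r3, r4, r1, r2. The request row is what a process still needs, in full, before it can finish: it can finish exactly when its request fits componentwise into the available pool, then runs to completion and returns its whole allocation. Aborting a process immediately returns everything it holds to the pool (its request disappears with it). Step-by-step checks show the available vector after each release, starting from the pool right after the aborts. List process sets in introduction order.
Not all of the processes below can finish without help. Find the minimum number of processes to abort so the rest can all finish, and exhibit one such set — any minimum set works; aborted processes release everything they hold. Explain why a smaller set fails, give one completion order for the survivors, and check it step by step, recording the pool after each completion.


The answer: abort T_d.
Key observation: T_c could never have finished before the abort; with (0, 0, 3, 0) returned by T_d, it fits at step 2.
No smaller set exists: with zero aborts the deadlock remains.
Survivors finish in the order: T_f, T_c, T_h, T_a. Step-by-step check (pool after the aborts first):
  pool = (2, 1, 4, 1)
  T_f needs (1, 0, 1, 1) <= (2, 1, 4, 1) -> finishes; pool += (1, 1, 3, 0) = (3, 2, 7, 1)
  T_c needs (3, 1, 6, 0) <= (3, 2, 7, 1) -> finishes; pool += (1, 3, 1, 0) = (4, 5, 8, 1)
  T_h needs (2, 1, 1, 0) <= (4, 5, 8, 1) -> finishes; pool += (1, 0, 1, 2) = (5, 5, 9, 3)
  T_a needs (2, 2, 1, 0) <= (5, 5, 9, 3) -> finishes; pool += (1, 0, 0, 0) = (6, 5, 9, 3)


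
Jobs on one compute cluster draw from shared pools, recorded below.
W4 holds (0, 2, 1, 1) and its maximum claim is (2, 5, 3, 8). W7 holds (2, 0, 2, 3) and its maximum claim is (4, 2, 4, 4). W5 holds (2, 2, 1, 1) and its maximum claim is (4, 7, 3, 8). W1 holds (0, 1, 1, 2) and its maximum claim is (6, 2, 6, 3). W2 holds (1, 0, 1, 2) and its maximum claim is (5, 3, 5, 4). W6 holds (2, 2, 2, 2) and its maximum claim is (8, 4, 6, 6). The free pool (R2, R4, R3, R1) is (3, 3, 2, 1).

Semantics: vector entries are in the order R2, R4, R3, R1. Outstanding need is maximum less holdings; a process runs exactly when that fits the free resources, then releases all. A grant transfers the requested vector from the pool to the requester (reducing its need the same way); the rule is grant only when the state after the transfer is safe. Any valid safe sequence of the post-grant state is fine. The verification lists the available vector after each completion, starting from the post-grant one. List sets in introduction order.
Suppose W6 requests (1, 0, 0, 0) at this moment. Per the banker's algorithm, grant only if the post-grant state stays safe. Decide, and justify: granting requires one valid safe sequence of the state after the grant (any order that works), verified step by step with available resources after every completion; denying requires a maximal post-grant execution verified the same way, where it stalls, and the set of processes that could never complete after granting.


GRANT — the state after the grant stays safe, e.g. via W7, W2, W6, W5, W4, W1.
Key observation: even at the reduced pool (2, 3, 2, 1), W7 fits immediately, so safety survives the grant.
Step-by-step check of the post-grant state:
  pool = (2, 3, 2, 1)
  W7: need (2, 2, 2, 1) fits (2, 3, 2, 1); releases (2, 0, 2, 3), pool now (4, 3, 4, 4)
  W2: need (4, 3, 4, 2) fits (4, 3, 4, 4); releases (1, 0, 1, 2), pool now (5, 3, 5, 6)
  W6: need (5, 2, 4, 4) fits (5, 3, 5, 6); releases (3, 2, 2, 2), pool now (8, 5, 7, 8)
  W5: need (2, 5, 2, 7) fits (8, 5, 7, 8); releases (2, 2, 1, 1), pool now (10, 7, 8, 9)
  W4: need (2, 3, 2, 7) fits (10, 7, 8, 9); releases (0, 2, 1, 1), pool now (10, 9, 9, 10)
  W1: need (6, 1, 5, 1) fits (10, 9, 9, 10); releases (0, 1, 1, 2), pool now (10, 10, 10, 12)


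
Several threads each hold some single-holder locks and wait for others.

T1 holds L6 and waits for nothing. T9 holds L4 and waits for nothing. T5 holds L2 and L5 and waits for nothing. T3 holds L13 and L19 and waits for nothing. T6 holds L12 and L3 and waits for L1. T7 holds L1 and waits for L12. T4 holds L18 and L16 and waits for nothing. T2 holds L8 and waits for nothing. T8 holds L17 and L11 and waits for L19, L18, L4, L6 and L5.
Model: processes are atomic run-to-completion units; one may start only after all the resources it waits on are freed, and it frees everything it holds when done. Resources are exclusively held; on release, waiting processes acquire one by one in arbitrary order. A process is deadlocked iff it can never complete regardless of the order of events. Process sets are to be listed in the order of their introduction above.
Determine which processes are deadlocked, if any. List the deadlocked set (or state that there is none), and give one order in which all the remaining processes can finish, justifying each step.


Deadlocked set: T6 and T7.
Key observation: the cycle T6 -> T7 -> T6 can never break — each member waits on the next; no other process is dragged down with it.
The rest can finish in the order T2, T9, T3, T1, T5, T4, T8.
Walking it through:
  T2: no waits; runs immediately, freeing L8
  T9: no waits; runs immediately, freeing L4
  T3: no waits; runs immediately, freeing L13 and L19
  T1: no waits; runs immediately, freeing L6
  T5: no waits; runs immediately, freeing L2 and L5
  T4: no waits; runs immediately, freeing L18 and L16
  T8: everything it awaited (L19, L18, L4, L6 and L5) is free; runs, freeing L17 and L11


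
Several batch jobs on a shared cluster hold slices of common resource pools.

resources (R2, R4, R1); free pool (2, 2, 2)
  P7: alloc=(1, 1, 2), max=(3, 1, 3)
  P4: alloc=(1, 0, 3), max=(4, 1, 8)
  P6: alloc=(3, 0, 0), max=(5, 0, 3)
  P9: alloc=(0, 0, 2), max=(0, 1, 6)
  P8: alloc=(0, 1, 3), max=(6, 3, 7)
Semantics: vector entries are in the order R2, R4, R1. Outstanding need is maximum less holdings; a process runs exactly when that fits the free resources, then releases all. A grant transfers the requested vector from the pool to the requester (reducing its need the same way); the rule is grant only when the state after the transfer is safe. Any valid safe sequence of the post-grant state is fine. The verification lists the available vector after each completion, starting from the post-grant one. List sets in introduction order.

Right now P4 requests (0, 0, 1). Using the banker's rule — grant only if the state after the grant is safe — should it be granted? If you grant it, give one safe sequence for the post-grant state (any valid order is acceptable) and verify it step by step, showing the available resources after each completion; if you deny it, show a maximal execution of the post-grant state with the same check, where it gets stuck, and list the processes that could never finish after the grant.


DENY. Granting would leave the state unsafe.
Key observation: no order helps: past P7, P6, the free pool tops out at (6, 3, 3), below what each blocked process needs in R1.
On the post-grant state, P7, P6 is a maximal run — nothing extends it. Walking it through:
  pool = (2, 2, 1)
  P7 needs (2, 0, 1) <= (2, 2, 1) -> finishes; pool += (1, 1, 2) = (3, 3, 3)
  P6 needs (2, 0, 3) <= (3, 3, 3) -> finishes; pool += (3, 0, 0) = (6, 3, 3)
  blocked: P4 wants (3, 1, 4), pool (6, 3, 3) — not enough R1
  blocked: P9 wants (0, 1, 4), pool (6, 3, 3) — not enough R1
  blocked: P8 wants (6, 2, 4), pool (6, 3, 3) — not enough R1
Had the request been granted, P4, P9 and P8 could never finish.


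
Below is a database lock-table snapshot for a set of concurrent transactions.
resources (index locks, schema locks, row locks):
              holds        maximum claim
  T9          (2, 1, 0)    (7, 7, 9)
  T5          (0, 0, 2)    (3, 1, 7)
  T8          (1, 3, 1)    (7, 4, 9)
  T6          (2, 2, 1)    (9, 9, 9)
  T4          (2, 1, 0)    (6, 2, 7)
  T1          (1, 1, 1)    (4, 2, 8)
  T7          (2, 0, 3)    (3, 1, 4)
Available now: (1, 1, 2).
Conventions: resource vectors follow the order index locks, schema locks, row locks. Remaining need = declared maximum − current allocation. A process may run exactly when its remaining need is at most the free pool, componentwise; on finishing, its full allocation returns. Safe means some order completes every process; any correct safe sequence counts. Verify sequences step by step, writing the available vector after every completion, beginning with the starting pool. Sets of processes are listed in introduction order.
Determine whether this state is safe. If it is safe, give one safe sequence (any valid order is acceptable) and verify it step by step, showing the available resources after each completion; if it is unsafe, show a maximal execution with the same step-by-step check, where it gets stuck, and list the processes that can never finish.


The state is SAFE; one workable sequence: T7, T5, T1, T4, T8, T9, T6.
Key observation: reading the order forward, T7 is the first process whose need (1, 1, 1) meets the free pool (1, 1, 2) exactly on a resource it requests.
Step-by-step check:
  pool = (1, 1, 2)
  run T7 (needs (1, 1, 1), free (1, 1, 2)); after release of (2, 0, 3) the pool is (3, 1, 5)
  run T5 (needs (3, 1, 5), free (3, 1, 5)); after release of (0, 0, 2) the pool is (3, 1, 7)
  run T1 (needs (3, 1, 7), free (3, 1, 7)); after release of (1, 1, 1) the pool is (4, 2, 8)
  run T4 (needs (4, 1, 7), free (4, 2, 8)); after release of (2, 1, 0) the pool is (6, 3, 8)
  run T8 (needs (6, 1, 8), free (6, 3, 8)); after release of (1, 3, 1) the pool is (7, 6, 9)
  run T9 (needs (5, 6, 9), free (7, 6, 9)); after release of (2, 1, 0) the pool is (9, 7, 9)
  run T6 (needs (7, 7, 8), free (9, 7, 9)); after release of (2, 2, 1) the pool is (11, 9, 10)


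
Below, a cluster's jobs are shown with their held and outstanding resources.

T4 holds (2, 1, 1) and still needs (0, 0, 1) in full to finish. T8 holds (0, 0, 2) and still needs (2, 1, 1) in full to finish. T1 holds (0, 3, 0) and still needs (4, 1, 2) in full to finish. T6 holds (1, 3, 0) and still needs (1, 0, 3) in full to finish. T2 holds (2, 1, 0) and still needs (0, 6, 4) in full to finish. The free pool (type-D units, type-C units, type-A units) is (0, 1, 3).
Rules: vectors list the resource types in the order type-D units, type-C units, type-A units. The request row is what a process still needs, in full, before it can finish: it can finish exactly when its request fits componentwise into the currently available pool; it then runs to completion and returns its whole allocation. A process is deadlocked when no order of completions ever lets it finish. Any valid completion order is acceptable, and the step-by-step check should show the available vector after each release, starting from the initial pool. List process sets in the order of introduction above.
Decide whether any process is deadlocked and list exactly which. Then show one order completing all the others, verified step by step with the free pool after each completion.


The deadlocked set is T1 and T2.
Key observation: after T4, T8, T6 the pool peaks at (3, 5, 6), and each blocked process is short somewhere: T1 on type-D units; T2 on type-C units.
The rest can finish in the order T4, T8, T6. Walking it through:
  pool = (0, 1, 3)
  T4 needs (0, 0, 1) <= (0, 1, 3) -> finishes; pool += (2, 1, 1) = (2, 2, 4)
  T8 needs (2, 1, 1) <= (2, 2, 4) -> finishes; pool += (0, 0, 2) = (2, 2, 6)
  T6 needs (1, 0, 3) <= (2, 2, 6) -> finishes; pool += (1, 3, 0) = (3, 5, 6)
None of the blocked processes ever fits:
  blocked: T1 wants (4, 1, 2), pool (3, 5, 6) — not enough type-D units
  blocked: T2 wants (0, 6, 4), pool (3, 5, 6) — not enough type-C units
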